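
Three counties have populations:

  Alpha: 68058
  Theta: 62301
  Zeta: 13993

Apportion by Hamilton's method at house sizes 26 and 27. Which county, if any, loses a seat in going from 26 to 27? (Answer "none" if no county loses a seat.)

Zeta

At 26 seats: Alpha 12, Theta 11, Zeta 3.
At 27 seats: Alpha 13, Theta 12, Zeta 2.
Zeta drops from 3 to 2.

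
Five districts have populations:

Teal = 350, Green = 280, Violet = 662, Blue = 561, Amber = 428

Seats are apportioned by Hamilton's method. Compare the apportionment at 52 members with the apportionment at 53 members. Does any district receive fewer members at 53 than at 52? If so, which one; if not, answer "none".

none

At 52 seats: Teal 8, Green 6, Violet 15, Blue 13, Amber 10.
At 53 seats: Teal 8, Green 7, Violet 15, Blue 13, Amber 10.
No district's allocation decreased.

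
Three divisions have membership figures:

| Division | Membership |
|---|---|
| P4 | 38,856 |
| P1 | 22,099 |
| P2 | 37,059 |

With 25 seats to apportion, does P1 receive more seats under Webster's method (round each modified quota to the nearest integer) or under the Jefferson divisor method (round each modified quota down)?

Webster

Webster: P4 10, P1 6, P2 9.
Jefferson: P4 10, P1 5, P2 10.
P1 gets 6 under Webster and 5 under Jefferson.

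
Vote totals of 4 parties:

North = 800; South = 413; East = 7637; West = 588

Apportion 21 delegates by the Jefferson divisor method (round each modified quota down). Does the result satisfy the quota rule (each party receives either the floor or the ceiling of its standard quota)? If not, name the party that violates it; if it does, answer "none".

East

Standard quotas: North 1.780, South 0.919, East 16.993, West 1.308.
Jefferson allocation: North 1, South 1, East 18, West 1.
East has quota 16.993 (lower 16, upper 17) but receives 18 — outside the quota interval.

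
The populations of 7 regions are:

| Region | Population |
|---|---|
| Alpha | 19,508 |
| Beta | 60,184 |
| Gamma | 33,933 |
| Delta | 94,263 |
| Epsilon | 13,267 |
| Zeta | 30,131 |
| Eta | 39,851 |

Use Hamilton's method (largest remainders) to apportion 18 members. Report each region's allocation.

The standard divisor is 291137/18 ≈ 16174.278.
Standard quotas: Alpha 1.2061, Beta 3.7210, Gamma 2.0980, Delta 5.8280, Epsilon 0.8203, Zeta 1.8629, Eta 2.4639.
Lower quotas: Alpha 1, Beta 3, Gamma 2, Delta 5, Epsilon 0, Zeta 1, Eta 2 (sum 14, leaving 4 seats).
Remainders in descending order: Zeta 0.8629, Delta 0.8280, Epsilon 0.8203, Beta 0.7210, Eta 0.4639, Alpha 0.2061, Gamma 0.0980.
Largest remainders: Zeta, Delta, Epsilon, Beta receive the extra seats.

Alpha 1; Beta 4; Gamma 2; Delta 6; Epsilon 1; Zeta 2; Eta 2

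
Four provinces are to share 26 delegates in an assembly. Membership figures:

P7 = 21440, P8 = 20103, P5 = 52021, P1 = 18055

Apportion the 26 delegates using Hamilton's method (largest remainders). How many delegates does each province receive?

P7=5; P8=5; P5=12; P1=4

The standard divisor is 111619/26 ≈ 4293.038.
Standard quotas: P7 4.9941, P8 4.6827, P5 12.1175, P1 4.2056.
Lower quotas: P7 4, P8 4, P5 12, P1 4 (sum 24, leaving 2 seats).
Remainders in descending order: P7 0.9941, P8 0.6827, P1 0.2056, P5 0.1175.
Largest remainders: P7, P8 receive the extra seats.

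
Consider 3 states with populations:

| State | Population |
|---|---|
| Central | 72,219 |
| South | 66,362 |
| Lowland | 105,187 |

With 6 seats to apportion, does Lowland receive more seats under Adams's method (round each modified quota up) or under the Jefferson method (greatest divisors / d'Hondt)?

Adams: Central 2, South 2, Lowland 2.
Jefferson: Central 2, South 1, Lowland 3.
Lowland gets 2 under Adams and 3 under Jefferson.

Jefferson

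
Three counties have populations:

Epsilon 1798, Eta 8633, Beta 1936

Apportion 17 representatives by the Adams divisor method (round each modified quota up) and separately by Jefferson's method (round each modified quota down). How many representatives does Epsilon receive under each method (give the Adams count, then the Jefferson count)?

Adams: Epsilon 3, Eta 11, Beta 3.
Jefferson: Epsilon 2, Eta 13, Beta 2.
Epsilon gets 3 under Adams and 2 under Jefferson.

3 and 2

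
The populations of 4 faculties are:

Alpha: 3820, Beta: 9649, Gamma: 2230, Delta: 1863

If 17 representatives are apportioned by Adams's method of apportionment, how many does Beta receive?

Standard divisor 17562/17 ≈ 1033.059; standard quotas: Alpha 3.698, Beta 9.340, Gamma 2.159, Delta 1.803.
Rounding up gives 4, 10, 3, 2 = 19 seats, so the divisor must be adjusted.
With modified divisor 1200: modified quotas Alpha 3.183, Beta 8.041, Gamma 1.858, Delta 1.552.
Rounding up: Alpha 4, Beta 9, Gamma 2, Delta 2 (total 17).
Beta receives 9.

9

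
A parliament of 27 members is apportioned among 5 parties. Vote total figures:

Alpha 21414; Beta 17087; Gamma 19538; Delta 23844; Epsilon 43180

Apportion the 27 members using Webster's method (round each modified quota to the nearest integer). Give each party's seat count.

Standard divisor 125063/27 ≈ 4631.963; standard quotas: Alpha 4.623, Beta 3.689, Gamma 4.218, Delta 5.148, Epsilon 9.322.
Rounding to the nearest integer gives Alpha 5, Beta 4, Gamma 4, Delta 5, Epsilon 9 — total 27, matching the house size, so no adjustment is needed.

Alpha: 5; Beta: 4; Gamma: 4; Delta: 5; Epsilon: 9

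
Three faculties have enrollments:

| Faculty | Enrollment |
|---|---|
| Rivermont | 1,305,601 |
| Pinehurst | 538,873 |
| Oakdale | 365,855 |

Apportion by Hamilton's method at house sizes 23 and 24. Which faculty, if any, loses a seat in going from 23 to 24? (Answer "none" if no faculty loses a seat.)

none

At 23 seats: Rivermont 13, Pinehurst 6, Oakdale 4.
At 24 seats: Rivermont 14, Pinehurst 6, Oakdale 4.
No faculty's allocation decreased.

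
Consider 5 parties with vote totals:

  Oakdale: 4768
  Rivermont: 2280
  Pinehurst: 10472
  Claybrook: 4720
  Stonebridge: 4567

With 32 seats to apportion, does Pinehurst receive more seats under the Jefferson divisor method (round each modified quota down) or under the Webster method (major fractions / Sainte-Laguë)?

Jefferson: Oakdale 6, Rivermont 2, Pinehurst 13, Claybrook 6, Stonebridge 5.
Webster: Oakdale 6, Rivermont 3, Pinehurst 12, Claybrook 6, Stonebridge 5.
Pinehurst gets 13 under Jefferson and 12 under Webster.

Jefferson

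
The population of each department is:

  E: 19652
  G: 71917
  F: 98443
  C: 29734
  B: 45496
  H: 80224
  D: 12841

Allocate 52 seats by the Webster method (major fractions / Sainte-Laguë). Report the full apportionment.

E 3, G 10, F 14, C 4, B 7, H 12, D 2

Standard divisor 358307/52 ≈ 6890.519; standard quotas: E 2.852, G 10.437, F 14.287, C 4.315, B 6.603, H 11.643, D 1.864.
Rounding to the nearest integer gives E 3, G 10, F 14, C 4, B 7, H 12, D 2 — total 52, matching the house size, so no adjustment is needed.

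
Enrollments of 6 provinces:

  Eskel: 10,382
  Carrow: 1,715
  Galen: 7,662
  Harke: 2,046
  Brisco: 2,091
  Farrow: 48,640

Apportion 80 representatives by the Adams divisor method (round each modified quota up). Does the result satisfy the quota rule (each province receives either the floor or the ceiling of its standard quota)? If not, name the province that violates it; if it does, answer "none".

Farrow

Standard quotas: Eskel 11.450, Carrow 1.891, Galen 8.450, Harke 2.257, Brisco 2.306, Farrow 53.645.
Adams allocation: Eskel 11, Carrow 2, Galen 9, Harke 3, Brisco 3, Farrow 52.
Farrow has quota 53.645 (lower 53, upper 54) but receives 52 — outside the quota interval.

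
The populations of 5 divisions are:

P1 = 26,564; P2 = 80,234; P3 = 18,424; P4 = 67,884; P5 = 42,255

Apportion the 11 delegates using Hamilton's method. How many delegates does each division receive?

The standard divisor is 235361/11 ≈ 21396.455.
Standard quotas: P1 1.2415, P2 3.7499, P3 0.8611, P4 3.1727, P5 1.9749.
Lower quotas: P1 1, P2 3, P3 0, P4 3, P5 1 (sum 8, leaving 3 seats).
Remainders in descending order: P5 0.9749, P3 0.8611, P2 0.7499, P1 0.2415, P4 0.1727.
The surplus seats go to P5, P3, P2.

P1 1, P2 4, P3 1, P4 3, P5 2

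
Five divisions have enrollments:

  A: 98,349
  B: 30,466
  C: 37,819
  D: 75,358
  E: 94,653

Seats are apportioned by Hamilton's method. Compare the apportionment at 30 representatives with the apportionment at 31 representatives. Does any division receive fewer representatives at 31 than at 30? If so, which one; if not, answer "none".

none

At 30 seats: A 9, B 3, C 3, D 7, E 8.
At 31 seats: A 9, B 3, C 3, D 7, E 9.
No division's allocation decreased.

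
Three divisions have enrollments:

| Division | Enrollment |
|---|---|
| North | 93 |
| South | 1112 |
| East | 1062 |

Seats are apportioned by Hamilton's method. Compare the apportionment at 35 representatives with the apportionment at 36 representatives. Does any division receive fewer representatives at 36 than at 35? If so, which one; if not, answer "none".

At 35 seats: North 2, South 17, East 16.
At 36 seats: North 1, South 18, East 17.
North drops from 2 to 1.

North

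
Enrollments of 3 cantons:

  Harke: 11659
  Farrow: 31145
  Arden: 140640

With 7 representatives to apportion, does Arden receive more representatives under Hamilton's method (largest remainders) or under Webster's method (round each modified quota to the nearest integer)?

Hamilton: Harke 1, Farrow 1, Arden 5.
Webster: Harke 0, Farrow 1, Arden 6.
Arden gets 5 under Hamilton and 6 under Webster.

Webster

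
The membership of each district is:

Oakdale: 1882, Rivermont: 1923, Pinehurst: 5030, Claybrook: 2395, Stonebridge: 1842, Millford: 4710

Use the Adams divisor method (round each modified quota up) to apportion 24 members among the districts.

Oakdale: 3, Rivermont: 3, Pinehurst: 6, Claybrook: 3, Stonebridge: 3, Millford: 6

Standard divisor 17782/24 ≈ 740.917; standard quotas: Oakdale 2.540, Rivermont 2.595, Pinehurst 6.789, Claybrook 3.232, Stonebridge 2.486, Millford 6.357.
Rounding up gives 3, 3, 7, 4, 3, 7 = 27 seats, so the divisor must be adjusted.
With modified divisor 900: modified quotas Oakdale 2.091, Rivermont 2.137, Pinehurst 5.589, Claybrook 2.661, Stonebridge 2.047, Millford 5.233.
Rounding up: Oakdale 3, Rivermont 3, Pinehurst 6, Claybrook 3, Stonebridge 3, Millford 6 (total 24).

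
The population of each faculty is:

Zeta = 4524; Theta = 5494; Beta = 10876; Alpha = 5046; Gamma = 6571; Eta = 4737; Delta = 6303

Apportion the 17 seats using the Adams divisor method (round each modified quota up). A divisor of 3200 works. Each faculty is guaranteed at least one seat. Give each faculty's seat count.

Zeta: 2, Theta: 2, Beta: 4, Alpha: 2, Gamma: 3, Eta: 2, Delta: 2

With modified divisor 3200: modified quotas Zeta 1.414, Theta 1.717, Beta 3.399, Alpha 1.577, Gamma 2.053, Eta 1.480, Delta 1.970.
Rounding up: Zeta 2, Theta 2, Beta 4, Alpha 2, Gamma 3, Eta 2, Delta 2 (total 17).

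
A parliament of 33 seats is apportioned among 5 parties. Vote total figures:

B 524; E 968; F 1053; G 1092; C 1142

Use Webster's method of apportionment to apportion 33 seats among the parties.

Standard divisor 4779/33 ≈ 144.818; standard quotas: B 3.618, E 6.684, F 7.271, G 7.540, C 7.886.
Rounding to the nearest integer gives 4, 7, 7, 8, 8 = 34 seats, so the divisor must be adjusted.
With modified divisor 147: modified quotas B 3.565, E 6.585, F 7.163, G 7.429, C 7.769.
Rounding to the nearest integer: B 4, E 7, F 7, G 7, C 8 (total 33).

B=4; E=7; F=7; G=7; C=8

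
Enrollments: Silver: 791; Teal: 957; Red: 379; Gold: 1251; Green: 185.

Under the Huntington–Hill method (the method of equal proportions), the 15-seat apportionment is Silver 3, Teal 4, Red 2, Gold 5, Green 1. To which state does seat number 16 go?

Gold

Priority for the next seat is population ÷ (√(s·(s+1))).
Priorities: Silver 228.342, Teal 213.992, Red 154.726, Gold 228.400, Green 130.815.
Highest priority: Gold.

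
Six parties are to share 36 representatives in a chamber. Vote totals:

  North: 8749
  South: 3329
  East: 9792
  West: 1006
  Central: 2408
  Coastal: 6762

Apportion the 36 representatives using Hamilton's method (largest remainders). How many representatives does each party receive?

North: 10; South: 4; East: 11; West: 1; Central: 3; Coastal: 7

Total 32046; standard divisor 32046/36 ≈ 890.167.
Standard quotas: North 9.8285, South 3.7397, East 11.0002, West 1.1301, Central 2.7051, Coastal 7.5963.
Lower quotas: North 9, South 3, East 11, West 1, Central 2, Coastal 7 (sum 33, leaving 3 seats).
Remainders in descending order: North 0.8285, South 0.7397, Central 0.7051, Coastal 0.5963, West 0.1301, East 0.0002.
The surplus seats go to North, South, Central.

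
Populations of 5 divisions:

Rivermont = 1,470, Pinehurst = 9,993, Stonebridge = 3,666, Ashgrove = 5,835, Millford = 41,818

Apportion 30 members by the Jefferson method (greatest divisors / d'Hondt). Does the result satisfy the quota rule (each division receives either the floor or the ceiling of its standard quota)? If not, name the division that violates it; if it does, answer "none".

Standard quotas: Rivermont 0.702, Pinehurst 4.775, Stonebridge 1.752, Ashgrove 2.788, Millford 19.982.
Jefferson allocation: Rivermont 0, Pinehurst 5, Stonebridge 1, Ashgrove 3, Millford 21.
Millford has quota 19.982 (lower 19, upper 20) but receives 21 — outside the quota interval.

Millford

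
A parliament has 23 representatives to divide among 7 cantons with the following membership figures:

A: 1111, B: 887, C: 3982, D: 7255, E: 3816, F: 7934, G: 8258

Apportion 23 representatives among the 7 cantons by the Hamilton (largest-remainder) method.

The standard divisor is 33243/23 ≈ 1445.348.
Standard quotas: A 0.7687, B 0.6137, C 2.7550, D 5.0196, E 2.6402, F 5.4893, G 5.7135.
Lower quotas: A 0, B 0, C 2, D 5, E 2, F 5, G 5 (sum 19, leaving 4 seats).
Remainders in descending order: A 0.7687, C 0.7550, G 0.7135, E 0.6402, B 0.6137, F 0.4893, D 0.0196.
The surplus seats go to A, C, G, E.

A: 1; B: 0; C: 3; D: 5; E: 3; F: 5; G: 6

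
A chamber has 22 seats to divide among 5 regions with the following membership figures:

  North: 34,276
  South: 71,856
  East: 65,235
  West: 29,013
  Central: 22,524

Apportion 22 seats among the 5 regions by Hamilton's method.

North=3, South=7, East=7, West=3, Central=2

Standard divisor: 222904 ÷ 22 = 10132.
Standard quotas: North 3.3829, South 7.0920, East 6.4385, West 2.8635, Central 2.2231.
Lower quotas: North 3, South 7, East 6, West 2, Central 2 (sum 20, leaving 2 seats).
Remainders in descending order: West 0.8635, East 0.4385, North 0.3829, Central 0.2231, South 0.0920.
The surplus seats go to West, East.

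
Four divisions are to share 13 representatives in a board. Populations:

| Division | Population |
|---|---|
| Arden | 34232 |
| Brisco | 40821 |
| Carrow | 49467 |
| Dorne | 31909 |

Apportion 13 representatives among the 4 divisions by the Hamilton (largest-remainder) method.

The standard divisor is 156429/13 = 12033.
Standard quotas: Arden 2.8448, Brisco 3.3924, Carrow 4.1109, Dorne 2.6518.
Lower quotas: Arden 2, Brisco 3, Carrow 4, Dorne 2 (sum 11, leaving 2 seats).
Remainders in descending order: Arden 0.8448, Dorne 0.6518, Brisco 0.3924, Carrow 0.1109.
Largest remainders: Arden, Dorne receive the extra seats.

Arden: 3; Brisco: 3; Carrow: 4; Dorne: 3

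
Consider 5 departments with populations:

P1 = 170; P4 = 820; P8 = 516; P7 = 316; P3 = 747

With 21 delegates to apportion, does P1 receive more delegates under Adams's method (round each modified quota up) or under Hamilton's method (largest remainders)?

Adams

Adams: P1 2, P4 6, P8 4, P7 3, P3 6.
Hamilton: P1 1, P4 7, P8 4, P7 3, P3 6.
P1 gets 2 under Adams and 1 under Hamilton.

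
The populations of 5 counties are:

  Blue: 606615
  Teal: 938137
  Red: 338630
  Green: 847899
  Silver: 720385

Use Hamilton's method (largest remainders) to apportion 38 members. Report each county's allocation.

Blue 7, Teal 10, Red 4, Green 9, Silver 8

The standard divisor is 3451666/38 ≈ 90833.316.
Standard quotas: Blue 6.6783, Teal 10.3281, Red 3.7280, Green 9.3347, Silver 7.9308.
Lower quotas: Blue 6, Teal 10, Red 3, Green 9, Silver 7 (sum 35, leaving 3 seats).
Remainders in descending order: Silver 0.9308, Red 0.7280, Blue 0.6783, Green 0.3347, Teal 0.3281.
Largest remainders: Silver, Red, Blue receive the extra seats.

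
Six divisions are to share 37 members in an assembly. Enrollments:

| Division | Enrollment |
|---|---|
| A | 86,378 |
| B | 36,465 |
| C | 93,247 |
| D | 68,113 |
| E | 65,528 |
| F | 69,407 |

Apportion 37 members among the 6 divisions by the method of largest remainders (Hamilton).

A 8, B 3, C 8, D 6, E 6, F 6

Standard divisor: 419138 ÷ 37 ≈ 11328.054.
Standard quotas: A 7.6251, B 3.2190, C 8.2315, D 6.0128, E 5.7846, F 6.1270.
Lower quotas: A 7, B 3, C 8, D 6, E 5, F 6 (sum 35, leaving 2 seats).
Remainders in descending order: E 0.7846, A 0.6251, C 0.2315, B 0.2190, F 0.1270, D 0.0128.
Largest remainders: E, A receive the extra seats.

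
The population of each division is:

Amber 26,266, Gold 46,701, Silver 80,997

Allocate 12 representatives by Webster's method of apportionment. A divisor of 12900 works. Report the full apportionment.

With modified divisor 12900: modified quotas Amber 2.036, Gold 3.620, Silver 6.279.
Rounding to the nearest integer: Amber 2, Gold 4, Silver 6 (total 12).

Amber=2, Gold=4, Silver=6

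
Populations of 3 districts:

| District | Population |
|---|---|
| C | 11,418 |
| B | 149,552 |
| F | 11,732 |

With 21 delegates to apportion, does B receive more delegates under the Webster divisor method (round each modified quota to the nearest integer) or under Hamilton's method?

Webster: C 1, B 19, F 1.
Hamilton: C 1, B 18, F 2.
B gets 19 under Webster and 18 under Hamilton.

Webster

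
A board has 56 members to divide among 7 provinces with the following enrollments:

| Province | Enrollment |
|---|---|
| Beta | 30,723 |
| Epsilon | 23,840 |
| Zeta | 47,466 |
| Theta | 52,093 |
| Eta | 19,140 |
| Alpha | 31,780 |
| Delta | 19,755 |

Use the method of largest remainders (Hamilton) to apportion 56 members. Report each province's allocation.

Total 224797; standard divisor 224797/56 ≈ 4014.232.
Standard quotas: Beta 7.6535, Epsilon 5.9389, Zeta 11.8244, Theta 12.9771, Eta 4.7680, Alpha 7.9168, Delta 4.9212.
Lower quotas: Beta 7, Epsilon 5, Zeta 11, Theta 12, Eta 4, Alpha 7, Delta 4 (sum 50, leaving 6 seats).
Remainders in descending order: Theta 0.9771, Epsilon 0.9389, Delta 0.9212, Alpha 0.9168, Zeta 0.8244, Eta 0.7680, Beta 0.6535.
The surplus seats go to Theta, Epsilon, Delta, Alpha, Zeta, Eta.

Beta=7, Epsilon=6, Zeta=12, Theta=13, Eta=5, Alpha=8, Delta=5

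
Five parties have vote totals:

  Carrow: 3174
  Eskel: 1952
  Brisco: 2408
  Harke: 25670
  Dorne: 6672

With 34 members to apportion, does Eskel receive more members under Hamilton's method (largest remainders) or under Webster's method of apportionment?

Webster

Hamilton: Carrow 3, Eskel 1, Brisco 2, Harke 22, Dorne 6.
Webster: Carrow 3, Eskel 2, Brisco 2, Harke 21, Dorne 6.
Eskel gets 1 under Hamilton and 2 under Webster.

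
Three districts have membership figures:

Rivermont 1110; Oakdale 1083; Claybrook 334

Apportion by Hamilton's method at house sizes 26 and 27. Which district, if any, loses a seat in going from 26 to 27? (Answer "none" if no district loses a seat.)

Claybrook

At 26 seats: Rivermont 11, Oakdale 11, Claybrook 4.
At 27 seats: Rivermont 12, Oakdale 12, Claybrook 3.
Claybrook drops from 4 to 3.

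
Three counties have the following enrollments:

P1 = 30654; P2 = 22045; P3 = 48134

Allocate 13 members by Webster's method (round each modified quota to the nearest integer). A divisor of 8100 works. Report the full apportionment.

P1: 4; P2: 3; P3: 6

With modified divisor 8100: modified quotas P1 3.784, P2 2.722, P3 5.942.
Rounding to the nearest integer: P1 4, P2 3, P3 6 (total 13).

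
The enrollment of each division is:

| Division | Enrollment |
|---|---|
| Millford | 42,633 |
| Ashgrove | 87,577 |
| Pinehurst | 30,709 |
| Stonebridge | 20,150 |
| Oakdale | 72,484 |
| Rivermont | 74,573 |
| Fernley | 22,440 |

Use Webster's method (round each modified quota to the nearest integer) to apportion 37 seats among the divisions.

Standard divisor 350566/37 ≈ 9474.757; standard quotas: Millford 4.500, Ashgrove 9.243, Pinehurst 3.241, Stonebridge 2.127, Oakdale 7.650, Rivermont 7.871, Fernley 2.368.
Rounding to the nearest integer gives 4, 9, 3, 2, 8, 8, 2 = 36 seats, so the divisor must be adjusted.
With modified divisor 9300: modified quotas Millford 4.584, Ashgrove 9.417, Pinehurst 3.302, Stonebridge 2.167, Oakdale 7.794, Rivermont 8.019, Fernley 2.413.
Rounding to the nearest integer: Millford 5, Ashgrove 9, Pinehurst 3, Stonebridge 2, Oakdale 8, Rivermont 8, Fernley 2 (total 37).

Millford 5; Ashgrove 9; Pinehurst 3; Stonebridge 2; Oakdale 8; Rivermont 8; Fernley 2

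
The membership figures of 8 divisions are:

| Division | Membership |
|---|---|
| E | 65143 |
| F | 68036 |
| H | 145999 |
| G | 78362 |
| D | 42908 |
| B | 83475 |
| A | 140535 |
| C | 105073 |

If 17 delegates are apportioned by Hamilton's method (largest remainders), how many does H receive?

The standard divisor is 729531/17 ≈ 42913.588.
Standard quotas: E 1.5180, F 1.5854, H 3.4022, G 1.8260, D 0.9999, B 1.9452, A 3.2748, C 2.4485.
Lower quotas: E 1, F 1, H 3, G 1, D 0, B 1, A 3, C 2 (sum 12, leaving 5 seats).
Remainders in descending order: D 0.9999, B 0.9452, G 0.8260, F 0.5854, E 0.5180, C 0.4485, H 0.4022, A 0.2748.
Largest remainders: D, B, G, F, E receive the extra seats.
H receives 3.

3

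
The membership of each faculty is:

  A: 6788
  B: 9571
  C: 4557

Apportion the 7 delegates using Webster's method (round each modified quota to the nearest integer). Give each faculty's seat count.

Standard divisor 20916/7 ≈ 2988; standard quotas: A 2.272, B 3.203, C 1.525.
Rounding to the nearest integer gives A 2, B 3, C 2 — total 7, matching the house size, so no adjustment is needed.

A 2, B 3, C 2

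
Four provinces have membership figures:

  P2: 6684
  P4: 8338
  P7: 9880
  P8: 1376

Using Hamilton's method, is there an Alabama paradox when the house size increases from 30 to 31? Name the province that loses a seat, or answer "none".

At 30 seats: P2 8, P4 9, P7 11, P8 2.
At 31 seats: P2 8, P4 10, P7 12, P8 1.
P8 drops from 2 to 1.

P8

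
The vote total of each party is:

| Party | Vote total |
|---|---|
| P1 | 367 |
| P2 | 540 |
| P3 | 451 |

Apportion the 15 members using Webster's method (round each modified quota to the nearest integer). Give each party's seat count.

P1: 4, P2: 6, P3: 5

Standard divisor 1358/15 ≈ 90.533; standard quotas: P1 4.054, P2 5.965, P3 4.982.
Rounding to the nearest integer gives P1 4, P2 6, P3 5 — total 15, matching the house size, so no adjustment is needed.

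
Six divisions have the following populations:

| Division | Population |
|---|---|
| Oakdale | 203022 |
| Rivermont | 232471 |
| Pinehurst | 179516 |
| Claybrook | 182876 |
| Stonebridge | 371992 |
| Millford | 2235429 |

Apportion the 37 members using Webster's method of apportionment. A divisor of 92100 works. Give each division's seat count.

With modified divisor 92100: modified quotas Oakdale 2.204, Rivermont 2.524, Pinehurst 1.949, Claybrook 1.986, Stonebridge 4.039, Millford 24.272.
Rounding to the nearest integer: Oakdale 2, Rivermont 3, Pinehurst 2, Claybrook 2, Stonebridge 4, Millford 24 (total 37).

Oakdale: 2, Rivermont: 3, Pinehurst: 2, Claybrook: 2, Stonebridge: 4, Millford: 24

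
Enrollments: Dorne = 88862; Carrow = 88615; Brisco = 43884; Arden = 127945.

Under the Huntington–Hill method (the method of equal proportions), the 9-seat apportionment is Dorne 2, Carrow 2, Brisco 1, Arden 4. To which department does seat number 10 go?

Dorne

Priority for the next seat is population ÷ (√(s·(s+1))).
Priorities: Dorne 36277.760, Carrow 36176.922, Brisco 31030.674, Arden 28609.372.
Highest priority: Dorne.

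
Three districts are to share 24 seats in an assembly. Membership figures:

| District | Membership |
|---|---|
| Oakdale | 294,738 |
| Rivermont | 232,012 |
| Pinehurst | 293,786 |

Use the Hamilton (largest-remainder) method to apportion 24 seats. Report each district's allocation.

Oakdale 9, Rivermont 7, Pinehurst 8

Total 820536; standard divisor 820536/24 = 34189.
Standard quotas: Oakdale 8.6208, Rivermont 6.7862, Pinehurst 8.5930.
Lower quotas: Oakdale 8, Rivermont 6, Pinehurst 8 (sum 22, leaving 2 seats).
Remainders in descending order: Rivermont 0.7862, Oakdale 0.6208, Pinehurst 0.5930.
The surplus seats go to Rivermont, Oakdale.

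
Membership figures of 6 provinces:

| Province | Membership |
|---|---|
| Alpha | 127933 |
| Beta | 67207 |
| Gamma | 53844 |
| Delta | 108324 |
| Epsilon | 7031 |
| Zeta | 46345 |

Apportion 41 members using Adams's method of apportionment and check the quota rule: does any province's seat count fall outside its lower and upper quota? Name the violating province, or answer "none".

none

Standard quotas: Alpha 12.772, Beta 6.710, Gamma 5.375, Delta 10.814, Epsilon 0.702, Zeta 4.627.
Adams allocation: Alpha 12, Beta 7, Gamma 5, Delta 11, Epsilon 1, Zeta 5.
Every allocation lies between the lower and upper quota.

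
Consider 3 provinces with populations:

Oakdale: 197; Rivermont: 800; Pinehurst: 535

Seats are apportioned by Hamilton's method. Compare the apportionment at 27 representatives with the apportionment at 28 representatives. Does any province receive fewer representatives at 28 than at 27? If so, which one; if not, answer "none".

At 27 seats: Oakdale 4, Rivermont 14, Pinehurst 9.
At 28 seats: Oakdale 3, Rivermont 15, Pinehurst 10.
Oakdale drops from 4 to 3.

Oakdale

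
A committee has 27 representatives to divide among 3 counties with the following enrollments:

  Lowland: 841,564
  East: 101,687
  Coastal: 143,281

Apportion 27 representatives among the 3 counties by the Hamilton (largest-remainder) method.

Total 1086532; standard divisor 1086532/27 ≈ 40241.926.
Standard quotas: Lowland 20.9126, East 2.5269, Coastal 3.5605.
Lower quotas: Lowland 20, East 2, Coastal 3 (sum 25, leaving 2 seats).
Remainders in descending order: Lowland 0.9126, Coastal 0.5605, East 0.5269.
Largest remainders: Lowland, Coastal receive the extra seats.

Lowland: 21; East: 2; Coastal: 4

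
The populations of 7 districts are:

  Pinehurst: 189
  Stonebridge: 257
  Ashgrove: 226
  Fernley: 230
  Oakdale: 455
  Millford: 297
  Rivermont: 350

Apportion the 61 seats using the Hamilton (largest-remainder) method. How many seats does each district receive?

Pinehurst 6; Stonebridge 8; Ashgrove 7; Fernley 7; Oakdale 14; Millford 9; Rivermont 10

Standard divisor: 2004 ÷ 61 ≈ 32.852.
Standard quotas: Pinehurst 5.753, Stonebridge 7.823, Ashgrove 6.879, Fernley 7.001, Oakdale 13.850, Millford 9.040, Rivermont 10.654.
Lower quotas: Pinehurst 5, Stonebridge 7, Ashgrove 6, Fernley 7, Oakdale 13, Millford 9, Rivermont 10 (sum 57, leaving 4 seats).
Remainders in descending order: Ashgrove 0.879, Oakdale 0.850, Stonebridge 0.823, Pinehurst 0.753, Rivermont 0.654, Millford 0.040, Fernley 0.001.
The surplus seats go to Ashgrove, Oakdale, Stonebridge, Pinehurst.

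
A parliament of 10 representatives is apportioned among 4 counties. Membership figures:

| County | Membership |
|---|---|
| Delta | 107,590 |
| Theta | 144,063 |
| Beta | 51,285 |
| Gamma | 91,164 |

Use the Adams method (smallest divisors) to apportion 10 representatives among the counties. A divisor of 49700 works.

With modified divisor 49700: modified quotas Delta 2.165, Theta 2.899, Beta 1.032, Gamma 1.834.
Rounding up: Delta 3, Theta 3, Beta 2, Gamma 2 (total 10).

Delta=3, Theta=3, Beta=2, Gamma=2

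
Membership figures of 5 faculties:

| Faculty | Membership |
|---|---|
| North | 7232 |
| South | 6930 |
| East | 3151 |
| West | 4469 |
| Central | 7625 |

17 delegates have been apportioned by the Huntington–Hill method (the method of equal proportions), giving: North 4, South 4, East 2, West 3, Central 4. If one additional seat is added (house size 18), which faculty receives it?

Priority for the next seat is population ÷ (√(s·(s+1))).
Priorities: North 1617.124, South 1549.595, East 1286.390, West 1290.089, Central 1705.002.
Highest priority: Central.

Central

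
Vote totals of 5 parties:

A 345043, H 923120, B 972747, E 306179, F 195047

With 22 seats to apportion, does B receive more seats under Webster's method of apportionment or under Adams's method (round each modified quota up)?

Webster

Webster: A 3, H 7, B 8, E 2, F 2.
Adams: A 3, H 7, B 7, E 3, F 2.
B gets 8 under Webster and 7 under Adams.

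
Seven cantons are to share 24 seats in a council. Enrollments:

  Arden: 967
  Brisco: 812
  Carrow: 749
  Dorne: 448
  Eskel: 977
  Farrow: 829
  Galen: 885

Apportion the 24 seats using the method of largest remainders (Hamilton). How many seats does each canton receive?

Arden 4, Brisco 3, Carrow 3, Dorne 2, Eskel 4, Farrow 4, Galen 4

Total 5667; standard divisor 5667/24 ≈ 236.125.
Standard quotas: Arden 4.095, Brisco 3.439, Carrow 3.172, Dorne 1.897, Eskel 4.138, Farrow 3.511, Galen 3.748.
Lower quotas: Arden 4, Brisco 3, Carrow 3, Dorne 1, Eskel 4, Farrow 3, Galen 3 (sum 21, leaving 3 seats).
Remainders in descending order: Dorne 0.897, Galen 0.748, Farrow 0.511, Brisco 0.439, Carrow 0.172, Eskel 0.138, Arden 0.095.
Largest remainders: Dorne, Galen, Farrow receive the extra seats.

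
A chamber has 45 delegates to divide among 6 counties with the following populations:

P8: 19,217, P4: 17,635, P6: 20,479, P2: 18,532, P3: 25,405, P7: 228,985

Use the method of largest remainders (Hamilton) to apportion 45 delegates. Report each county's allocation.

Total 330253; standard divisor 330253/45 ≈ 7338.956.
Standard quotas: P8 2.6185, P4 2.4029, P6 2.7905, P2 2.5252, P3 3.4617, P7 31.2013.
Lower quotas: P8 2, P4 2, P6 2, P2 2, P3 3, P7 31 (sum 42, leaving 3 seats).
Remainders in descending order: P6 0.7905, P8 0.6185, P2 0.5252, P3 0.4617, P4 0.4029, P7 0.2013.
The surplus seats go to P6, P8, P2.

P8=3, P4=2, P6=3, P2=3, P3=3, P7=31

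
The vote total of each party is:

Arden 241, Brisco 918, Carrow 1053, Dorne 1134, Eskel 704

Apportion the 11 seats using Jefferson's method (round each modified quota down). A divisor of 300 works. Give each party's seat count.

Arden: 0, Brisco: 3, Carrow: 3, Dorne: 3, Eskel: 2

With modified divisor 300: modified quotas Arden 0.803, Brisco 3.060, Carrow 3.510, Dorne 3.780, Eskel 2.347.
Rounding down: Arden 0, Brisco 3, Carrow 3, Dorne 3, Eskel 2 (total 11).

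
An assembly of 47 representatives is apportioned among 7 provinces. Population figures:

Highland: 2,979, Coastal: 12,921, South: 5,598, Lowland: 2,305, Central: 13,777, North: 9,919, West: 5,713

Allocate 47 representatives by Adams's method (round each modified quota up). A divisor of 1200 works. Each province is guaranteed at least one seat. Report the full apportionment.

With modified divisor 1200: modified quotas Highland 2.482, Coastal 10.768, South 4.665, Lowland 1.921, Central 11.481, North 8.266, West 4.761.
Rounding up: Highland 3, Coastal 11, South 5, Lowland 2, Central 12, North 9, West 5 (total 47).

Highland: 3; Coastal: 11; South: 5; Lowland: 2; Central: 12; North: 9; West: 5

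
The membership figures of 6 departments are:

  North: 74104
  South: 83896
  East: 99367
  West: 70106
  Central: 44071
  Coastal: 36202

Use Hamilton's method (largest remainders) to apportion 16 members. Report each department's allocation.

The standard divisor is 407746/16 ≈ 25484.125.
Standard quotas: North 2.9078, South 3.2921, East 3.8992, West 2.7510, Central 1.7294, Coastal 1.4206.
Lower quotas: North 2, South 3, East 3, West 2, Central 1, Coastal 1 (sum 12, leaving 4 seats).
Remainders in descending order: North 0.9078, East 0.8992, West 0.7510, Central 0.7294, Coastal 0.4206, South 0.2921.
Largest remainders: North, East, West, Central receive the extra seats.

North 3, South 3, East 4, West 3, Central 2, Coastal 1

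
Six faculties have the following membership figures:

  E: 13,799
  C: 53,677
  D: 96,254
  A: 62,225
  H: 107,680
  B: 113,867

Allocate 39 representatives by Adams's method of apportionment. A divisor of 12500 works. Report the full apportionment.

With modified divisor 12500: modified quotas E 1.104, C 4.294, D 7.700, A 4.978, H 8.614, B 9.109.
Rounding up: E 2, C 5, D 8, A 5, H 9, B 10 (total 39).

E 2; C 5; D 8; A 5; H 9; B 10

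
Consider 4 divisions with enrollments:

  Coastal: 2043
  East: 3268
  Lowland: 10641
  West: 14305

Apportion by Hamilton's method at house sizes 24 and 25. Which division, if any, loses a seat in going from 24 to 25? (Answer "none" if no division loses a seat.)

Coastal

At 24 seats: Coastal 2, East 3, Lowland 8, West 11.
At 25 seats: Coastal 1, East 3, Lowland 9, West 12.
Coastal drops from 2 to 1.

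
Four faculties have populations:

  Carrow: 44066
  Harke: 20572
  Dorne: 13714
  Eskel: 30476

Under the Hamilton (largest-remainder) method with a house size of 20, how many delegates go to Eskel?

Total 108828; standard divisor 108828/20 ≈ 5441.4.
Standard quotas: Carrow 8.0983, Harke 3.7806, Dorne 2.5203, Eskel 5.6008.
Lower quotas: Carrow 8, Harke 3, Dorne 2, Eskel 5 (sum 18, leaving 2 seats).
Remainders in descending order: Harke 0.7806, Eskel 0.6008, Dorne 0.5203, Carrow 0.0983.
Largest remainders: Harke, Eskel receive the extra seats.
Eskel receives 6.

6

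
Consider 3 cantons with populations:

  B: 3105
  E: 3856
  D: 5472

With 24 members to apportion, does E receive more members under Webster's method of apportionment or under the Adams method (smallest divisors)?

Adams

Webster: B 6, E 7, D 11.
Adams: B 6, E 8, D 10.
E gets 7 under Webster and 8 under Adams.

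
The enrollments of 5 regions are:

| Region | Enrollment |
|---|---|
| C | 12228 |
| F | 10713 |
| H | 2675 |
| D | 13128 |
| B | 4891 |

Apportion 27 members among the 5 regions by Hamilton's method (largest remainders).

C=7, F=7, H=2, D=8, B=3

Standard divisor: 43635 ÷ 27 ≈ 1616.111.
Standard quotas: C 7.5663, F 6.6289, H 1.6552, D 8.1232, B 3.0264.
Lower quotas: C 7, F 6, H 1, D 8, B 3 (sum 25, leaving 2 seats).
Remainders in descending order: H 0.6552, F 0.6289, C 0.5663, D 0.1232, B 0.0264.
The surplus seats go to H, F.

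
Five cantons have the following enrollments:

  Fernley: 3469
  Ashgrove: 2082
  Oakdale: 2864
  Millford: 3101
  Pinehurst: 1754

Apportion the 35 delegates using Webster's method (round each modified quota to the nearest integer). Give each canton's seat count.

Fernley 9; Ashgrove 5; Oakdale 8; Millford 8; Pinehurst 5

Standard divisor 13270/35 ≈ 379.143; standard quotas: Fernley 9.150, Ashgrove 5.491, Oakdale 7.554, Millford 8.179, Pinehurst 4.626.
Rounding to the nearest integer gives Fernley 9, Ashgrove 5, Oakdale 8, Millford 8, Pinehurst 5 — total 35, matching the house size, so no adjustment is needed.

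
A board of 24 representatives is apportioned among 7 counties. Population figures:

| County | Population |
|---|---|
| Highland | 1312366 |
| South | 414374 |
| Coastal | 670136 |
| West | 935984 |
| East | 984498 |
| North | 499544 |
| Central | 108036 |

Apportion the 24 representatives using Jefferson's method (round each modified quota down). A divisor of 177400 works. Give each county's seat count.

With modified divisor 177400: modified quotas Highland 7.398, South 2.336, Coastal 3.778, West 5.276, East 5.550, North 2.816, Central 0.609.
Rounding down: Highland 7, South 2, Coastal 3, West 5, East 5, North 2, Central 0 (total 24).

Highland 7, South 2, Coastal 3, West 5, East 5, North 2, Central 0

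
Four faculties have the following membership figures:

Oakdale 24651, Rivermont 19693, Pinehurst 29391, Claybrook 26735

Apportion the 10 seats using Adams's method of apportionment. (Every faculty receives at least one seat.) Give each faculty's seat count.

Oakdale: 2; Rivermont: 2; Pinehurst: 3; Claybrook: 3

Standard divisor 100470/10 ≈ 10047; standard quotas: Oakdale 2.454, Rivermont 1.960, Pinehurst 2.925, Claybrook 2.661.
Rounding up gives 3, 2, 3, 3 = 11 seats, so the divisor must be adjusted.
With modified divisor 12800: modified quotas Oakdale 1.926, Rivermont 1.539, Pinehurst 2.296, Claybrook 2.089.
Rounding up: Oakdale 2, Rivermont 2, Pinehurst 3, Claybrook 3 (total 10).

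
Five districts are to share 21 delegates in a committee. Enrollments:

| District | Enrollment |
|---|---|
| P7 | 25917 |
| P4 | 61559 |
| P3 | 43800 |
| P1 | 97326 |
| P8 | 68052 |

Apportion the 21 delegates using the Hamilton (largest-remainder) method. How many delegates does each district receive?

Total 296654; standard divisor 296654/21 ≈ 14126.381.
Standard quotas: P7 1.8347, P4 4.3577, P3 3.1006, P1 6.8897, P8 4.8174.
Lower quotas: P7 1, P4 4, P3 3, P1 6, P8 4 (sum 18, leaving 3 seats).
Remainders in descending order: P1 0.8897, P7 0.8347, P8 0.8174, P4 0.3577, P3 0.1006.
The surplus seats go to P1, P7, P8.

P7: 2, P4: 4, P3: 3, P1: 7, P8: 5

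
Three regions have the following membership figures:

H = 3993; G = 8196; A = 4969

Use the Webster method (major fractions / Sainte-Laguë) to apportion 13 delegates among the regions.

Standard divisor 17158/13 ≈ 1319.846; standard quotas: H 3.025, G 6.210, A 3.765.
Rounding to the nearest integer gives H 3, G 6, A 4 — total 13, matching the house size, so no adjustment is needed.

H: 3, G: 6, A: 4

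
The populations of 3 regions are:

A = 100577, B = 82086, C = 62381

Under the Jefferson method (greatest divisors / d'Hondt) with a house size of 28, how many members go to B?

9

Standard divisor 245044/28 ≈ 8751.571; standard quotas: A 11.492, B 9.380, C 7.128.
Rounding down gives 11, 9, 7 = 27 seats, so the divisor must be adjusted.
With modified divisor 8300: modified quotas A 12.118, B 9.890, C 7.516.
Rounding down: A 12, B 9, C 7 (total 28).
B receives 9.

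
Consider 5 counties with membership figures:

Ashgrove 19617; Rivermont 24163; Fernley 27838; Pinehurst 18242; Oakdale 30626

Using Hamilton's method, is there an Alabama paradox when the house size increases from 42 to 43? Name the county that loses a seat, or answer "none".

At 42 seats: Ashgrove 7, Rivermont 8, Fernley 10, Pinehurst 6, Oakdale 11.
At 43 seats: Ashgrove 7, Rivermont 9, Fernley 10, Pinehurst 6, Oakdale 11.
No county's allocation decreased.

none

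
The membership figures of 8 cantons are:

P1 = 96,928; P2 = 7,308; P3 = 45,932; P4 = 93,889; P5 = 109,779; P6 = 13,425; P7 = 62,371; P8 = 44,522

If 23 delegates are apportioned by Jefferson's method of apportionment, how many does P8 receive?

Standard divisor 474154/23 ≈ 20615.391; standard quotas: P1 4.702, P2 0.354, P3 2.228, P4 4.554, P5 5.325, P6 0.651, P7 3.025, P8 2.160.
Rounding down gives 4, 0, 2, 4, 5, 0, 3, 2 = 20 seats, so the divisor must be adjusted.
With modified divisor 17200: modified quotas P1 5.635, P2 0.425, P3 2.670, P4 5.459, P5 6.383, P6 0.781, P7 3.626, P8 2.588.
Rounding down: P1 5, P2 0, P3 2, P4 5, P5 6, P6 0, P7 3, P8 2 (total 23).
P8 receives 2.

2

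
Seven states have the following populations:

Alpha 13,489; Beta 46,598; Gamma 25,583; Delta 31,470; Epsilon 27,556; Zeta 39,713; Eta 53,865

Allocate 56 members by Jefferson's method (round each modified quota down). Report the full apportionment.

Standard divisor 238274/56 ≈ 4254.893; standard quotas: Alpha 3.170, Beta 10.952, Gamma 6.013, Delta 7.396, Epsilon 6.476, Zeta 9.333, Eta 12.660.
Rounding down gives 3, 10, 6, 7, 6, 9, 12 = 53 seats, so the divisor must be adjusted.
With modified divisor 3950: modified quotas Alpha 3.415, Beta 11.797, Gamma 6.477, Delta 7.967, Epsilon 6.976, Zeta 10.054, Eta 13.637.
Rounding down: Alpha 3, Beta 11, Gamma 6, Delta 7, Epsilon 6, Zeta 10, Eta 13 (total 56).

Alpha: 3; Beta: 11; Gamma: 6; Delta: 7; Epsilon: 6; Zeta: 10; Eta: 13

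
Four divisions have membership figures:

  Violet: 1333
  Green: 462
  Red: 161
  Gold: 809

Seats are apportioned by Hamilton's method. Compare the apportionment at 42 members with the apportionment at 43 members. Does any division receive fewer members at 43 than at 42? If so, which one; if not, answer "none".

Red

At 42 seats: Violet 20, Green 7, Red 3, Gold 12.
At 43 seats: Violet 21, Green 7, Red 2, Gold 13.
Red drops from 3 to 2.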